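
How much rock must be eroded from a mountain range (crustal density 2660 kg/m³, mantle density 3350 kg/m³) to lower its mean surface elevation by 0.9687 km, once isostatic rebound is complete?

4.7 km

Net drop Δ = e − u = e − e ρ_c/ρ_m = e (ρ_m − ρ_c)/ρ_m.
e = Δ ρ_m/(ρ_m − ρ_c) = 0.9687 km × 3350/690 = 4.7 km.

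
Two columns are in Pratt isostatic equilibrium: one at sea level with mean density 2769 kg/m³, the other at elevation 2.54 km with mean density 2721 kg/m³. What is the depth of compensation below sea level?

144 km

ρ_ref D = ρ (D + h) → D (ρ_ref − ρ) = ρ h.
D = ρ h/(ρ_ref − ρ) = 2721 × 2.54 km/(2769 − 2721) = 144 km.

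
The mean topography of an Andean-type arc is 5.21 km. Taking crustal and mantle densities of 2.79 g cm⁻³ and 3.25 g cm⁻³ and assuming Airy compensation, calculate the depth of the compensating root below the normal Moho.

31.6 km

Balancing pressure at the compensation depth: the weight of the topography is balanced by the buoyancy of the root, ρ_c h = (ρ_m − ρ_c) r.
r = h · ρ_c / (ρ_m − ρ_c) = 5.21 km × 2.79 / (3.25 − 2.79) = 31.6 km.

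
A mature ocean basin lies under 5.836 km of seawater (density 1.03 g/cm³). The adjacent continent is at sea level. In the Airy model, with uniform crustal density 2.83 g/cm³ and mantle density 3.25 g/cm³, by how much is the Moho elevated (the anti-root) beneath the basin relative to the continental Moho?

Balancing pressure at the compensation depth: replacing crust with seawater at the top is compensated by replacing crust with mantle at the base: d (ρ_c − ρ_w) = a (ρ_m − ρ_c).
a = d (ρ_c − ρ_w)/(ρ_m − ρ_c) = 5.836 km × 1.8/0.42 = 25 km.

25 km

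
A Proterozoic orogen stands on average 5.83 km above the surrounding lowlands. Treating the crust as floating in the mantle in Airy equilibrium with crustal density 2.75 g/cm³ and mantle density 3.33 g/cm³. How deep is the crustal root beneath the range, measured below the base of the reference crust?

Balancing pressure at the compensation depth: the weight of the topography is balanced by the buoyancy of the root, ρ_c h = (ρ_m − ρ_c) r.
r = h · ρ_c / (ρ_m − ρ_c) = 5.83 km × 2.75 / (3.33 − 2.75) = 27.6 km.

27.6 km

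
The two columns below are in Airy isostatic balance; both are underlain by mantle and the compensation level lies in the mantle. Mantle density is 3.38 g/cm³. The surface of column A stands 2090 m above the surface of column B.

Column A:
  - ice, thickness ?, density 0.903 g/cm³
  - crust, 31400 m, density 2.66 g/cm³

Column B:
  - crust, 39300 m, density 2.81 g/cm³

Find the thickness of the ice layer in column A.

Take the compensation level at the base of the deeper column (depth z_c below the surface of column A) and equate Σ ρ_i t_i down to z_c; mantle fills any gap and the z_c terms cancel.
Column A: x×0.903 + 31400×2.66 + (z_c − 31400 − x)×3.38
Column B: 2090×0 + 39300×2.81 + (z_c − 2090 − 39300)×3.38
The z_c×3.38 term appears on both sides and cancels. Collect the known terms of each column as K = Σ(ρt)_known − 3.38 × (depth of known layers): K_A = 83524 − 3.38×31400 = −22608; K_B = 110433 − 3.38×(2090 + 39300) = −29465.2.
Balance: K_A − x×(3.38 − 0.903) = K_B, so x = (K_A − K_B)/(3.38 − 0.903) = 6857.2/2.477 = 2770 m.

2770 m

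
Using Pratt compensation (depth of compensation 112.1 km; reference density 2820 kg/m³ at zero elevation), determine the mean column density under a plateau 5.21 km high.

2690 kg/m³

Pratt balance: ρ_ref D = ρ (D + h).
ρ = ρ_ref D/(D + h) = 2820 × 112.1 km/(112.1 km + 5.21 km) = 2690 kg/m³.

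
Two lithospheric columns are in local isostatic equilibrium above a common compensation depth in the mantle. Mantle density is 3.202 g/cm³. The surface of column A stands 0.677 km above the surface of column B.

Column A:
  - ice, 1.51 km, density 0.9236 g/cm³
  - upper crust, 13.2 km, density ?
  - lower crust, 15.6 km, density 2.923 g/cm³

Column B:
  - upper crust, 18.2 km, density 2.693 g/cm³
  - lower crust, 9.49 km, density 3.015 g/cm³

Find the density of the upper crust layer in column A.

2.79 g/cm³

Take the compensation level at the base of the deeper column (depth z_c below the surface of column A) and equate Σ ρ_i t_i down to z_c; mantle fills any gap and the z_c terms cancel.
Column A: 1.51×0.9236 + 13.2×ρ + 15.6×2.923 + (z_c − 30.31)×3.202
Column B: 0.677×0 + 18.2×2.693 + 9.49×3.015 + (z_c − 0.677 − 27.69)×3.202
The z_c×3.202 term appears on both sides and cancels. Collect the known terms of each column as K = Σ(ρt)_known − 3.202 × (depth of known layers): K_A = 46.993436 − 3.202×30.31 = −50.059184; K_B = 77.62495 − 3.202×(0.677 + 27.69) = −13.206184.
Balance: K_A + 13.2×ρ = K_B, so ρ = (K_B − K_A)/13.2 = 36.853/13.2 = 2.79 g/cm³.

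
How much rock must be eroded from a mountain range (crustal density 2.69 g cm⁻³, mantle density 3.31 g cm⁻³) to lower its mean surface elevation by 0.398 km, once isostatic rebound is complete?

2.12 km

Net drop Δ = e − u = e − e ρ_c/ρ_m = e (ρ_m − ρ_c)/ρ_m.
e = Δ ρ_m/(ρ_m − ρ_c) = 0.398 km × 3.31/0.62 = 2.12 km.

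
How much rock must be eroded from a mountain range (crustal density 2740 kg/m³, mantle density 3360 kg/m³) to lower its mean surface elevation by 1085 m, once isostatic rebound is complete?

5880 m

Net drop Δ = e − u = e − e ρ_c/ρ_m = e (ρ_m − ρ_c)/ρ_m.
e = Δ ρ_m/(ρ_m − ρ_c) = 1085 m × 3360/620 = 5880 m.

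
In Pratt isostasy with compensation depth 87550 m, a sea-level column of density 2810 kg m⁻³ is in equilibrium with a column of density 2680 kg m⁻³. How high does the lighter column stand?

ρ_ref D = ρ (D + h) → h = D (ρ_ref − ρ)/ρ.
h = 87550 m × (2810 − 2680)/2680 = 4250 m.

4250 m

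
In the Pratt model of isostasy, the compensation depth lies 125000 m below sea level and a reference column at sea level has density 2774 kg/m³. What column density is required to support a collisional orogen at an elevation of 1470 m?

Pratt balance: ρ_ref D = ρ (D + h).
ρ = ρ_ref D/(D + h) = 2774 × 125000 m/(125000 m + 1470 m) = 2740 kg/m³.

2740 kg/m³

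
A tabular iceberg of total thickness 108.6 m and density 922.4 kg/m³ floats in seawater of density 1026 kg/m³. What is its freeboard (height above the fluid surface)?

11 m

Floating equilibrium: submerged depth d = t ρ_obj/ρ_fluid = 108.6 m × 922.4/1026 = 97.63 m.
Freeboard = t − d = 108.6 m − 97.63 m = 11 m.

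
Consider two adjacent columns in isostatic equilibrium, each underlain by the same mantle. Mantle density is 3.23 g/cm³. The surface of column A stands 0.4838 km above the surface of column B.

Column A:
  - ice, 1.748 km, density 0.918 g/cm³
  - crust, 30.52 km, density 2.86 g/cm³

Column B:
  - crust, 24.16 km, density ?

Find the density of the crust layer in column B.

Take the compensation level at the base of the deeper column (depth z_c below the surface of column A) and equate Σ ρ_i t_i down to z_c; mantle fills any gap and the z_c terms cancel.
Column A: 1.748×0.918 + 30.52×2.86 + (z_c − 32.268)×3.23
Column B: 0.4838×0 + 24.16×ρ + (z_c − 0.4838 − 24.16)×3.23
The z_c×3.23 term appears on both sides and cancels. Collect the known terms of each column as K = Σ(ρt)_known − 3.23 × (depth of known layers): K_A = 88.891864 − 3.23×32.268 = −15.333776; K_B = 0 − 3.23×(0.4838 + 24.16) = −79.599474.
Balance: K_A = K_B + 24.16×ρ, so ρ = (K_A − K_B)/24.16 = 64.2657/24.16 = 2.66 g/cm³.

2.66 g/cm³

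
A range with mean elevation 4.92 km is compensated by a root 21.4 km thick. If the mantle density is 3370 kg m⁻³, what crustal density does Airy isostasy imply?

ρ_c h = (ρ_m − ρ_c) r → ρ_c (h + r) = ρ_m r → ρ_c = ρ_m r / (h + r).
ρ_c = 3370 × 21.4 km / (4.92 km + 21.4 km) = 2740 kg m⁻³.

2740 kg m⁻³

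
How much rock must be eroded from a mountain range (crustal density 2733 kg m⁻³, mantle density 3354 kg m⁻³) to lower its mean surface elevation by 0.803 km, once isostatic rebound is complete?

Net drop Δ = e − u = e − e ρ_c/ρ_m = e (ρ_m − ρ_c)/ρ_m.
e = Δ ρ_m/(ρ_m − ρ_c) = 0.803 km × 3354/621 = 4.34 km.

4.34 km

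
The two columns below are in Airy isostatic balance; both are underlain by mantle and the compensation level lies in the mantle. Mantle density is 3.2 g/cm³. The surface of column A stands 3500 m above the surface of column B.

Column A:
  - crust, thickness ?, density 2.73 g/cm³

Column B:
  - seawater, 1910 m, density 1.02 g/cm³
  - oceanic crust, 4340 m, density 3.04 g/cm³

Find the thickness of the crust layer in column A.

Take the compensation level at the base of the deeper column (depth z_c below the surface of column A) and equate Σ ρ_i t_i down to z_c; mantle fills any gap and the z_c terms cancel.
Column A: x×2.73 + (z_c − 0 − x)×3.2
Column B: 3500×0 + 1910×1.02 + 4340×3.04 + (z_c − 3500 − 6250)×3.2
The z_c×3.2 term appears on both sides and cancels. Collect the known terms of each column as K = Σ(ρt)_known − 3.2 × (depth of known layers): K_A = 0 − 3.2×0 = 0; K_B = 15141.8 − 3.2×(3500 + 6250) = −16058.2.
Balance: K_A − x×(3.2 − 2.73) = K_B, so x = (K_A − K_B)/(3.2 − 2.73) = 16058.2/0.47 = 34200 m.

34200 m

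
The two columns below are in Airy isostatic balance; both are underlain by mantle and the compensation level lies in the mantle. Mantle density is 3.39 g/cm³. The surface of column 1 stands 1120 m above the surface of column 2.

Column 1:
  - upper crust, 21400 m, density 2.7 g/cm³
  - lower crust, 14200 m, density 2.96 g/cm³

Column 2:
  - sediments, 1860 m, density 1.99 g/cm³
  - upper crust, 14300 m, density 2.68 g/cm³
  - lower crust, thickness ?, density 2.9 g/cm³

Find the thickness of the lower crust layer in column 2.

8810 m

Take the compensation level at the base of the deeper column (depth z_c below the surface of column 1) and equate Σ ρ_i t_i down to z_c; mantle fills any gap and the z_c terms cancel.
Column 1: 21400×2.7 + 14200×2.96 + (z_c − 35600)×3.39
Column 2: 1120×0 + 1860×1.99 + 14300×2.68 + x×2.9 + (z_c − 1120 − 16160 − x)×3.39
The z_c×3.39 term appears on both sides and cancels. Collect the known terms of each column as K = Σ(ρt)_known − 3.39 × (depth of known layers): K_1 = 99812 − 3.39×35600 = −20872; K_2 = 42025.4 − 3.39×(1120 + 16160) = −16553.8.
Balance: K_1 = K_2 − x×(3.39 − 2.9), so x = (K_2 − K_1)/(3.39 − 2.9) = 4318.2/0.49 = 8810 m.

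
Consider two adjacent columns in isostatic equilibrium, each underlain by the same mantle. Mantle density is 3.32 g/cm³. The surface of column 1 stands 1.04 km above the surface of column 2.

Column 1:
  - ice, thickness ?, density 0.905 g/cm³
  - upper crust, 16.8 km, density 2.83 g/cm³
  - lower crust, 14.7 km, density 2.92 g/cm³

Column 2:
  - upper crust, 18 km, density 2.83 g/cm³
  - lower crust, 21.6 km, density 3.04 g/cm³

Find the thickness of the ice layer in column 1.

1.74 km

Take the compensation level at the base of the deeper column (depth z_c below the surface of column 1) and equate Σ ρ_i t_i down to z_c; mantle fills any gap and the z_c terms cancel.
Column 1: x×0.905 + 16.8×2.83 + 14.7×2.92 + (z_c − 31.5 − x)×3.32
Column 2: 1.04×0 + 18×2.83 + 21.6×3.04 + (z_c − 1.04 − 39.6)×3.32
The z_c×3.32 term appears on both sides and cancels. Collect the known terms of each column as K = Σ(ρt)_known − 3.32 × (depth of known layers): K_1 = 90.468 − 3.32×31.5 = −14.112; K_2 = 116.604 − 3.32×(1.04 + 39.6) = −18.3208.
Balance: K_1 − x×(3.32 − 0.905) = K_2, so x = (K_1 − K_2)/(3.32 − 0.905) = 4.2088/2.415 = 1.74 km.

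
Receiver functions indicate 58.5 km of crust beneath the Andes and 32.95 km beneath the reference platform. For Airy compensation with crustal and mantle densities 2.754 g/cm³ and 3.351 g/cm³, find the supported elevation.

Excess crust Δ = 58.5 km − 32.95 km = 25.55 km, split between elevation h and root r with h + r = Δ.
Airy balance ρ_c h = (ρ_m − ρ_c) r gives r = h ρ_c/(ρ_m − ρ_c), so h (1 + ρ_c/(ρ_m − ρ_c)) = Δ, i.e. h = Δ (ρ_m − ρ_c)/ρ_m.
h = 25.55 km × 0.597/3.351 = 4.55 km.

4.55 km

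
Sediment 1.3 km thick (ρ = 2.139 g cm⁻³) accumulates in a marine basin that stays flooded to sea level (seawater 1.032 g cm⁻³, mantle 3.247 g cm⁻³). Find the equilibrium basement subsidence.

Submarine loading: the sediment displaces seawater, and the subsidence is in turn flooded, so s (ρ_m − ρ_w) = t (ρ_sed − ρ_w).
s = 1.3 km × (2.139 − 1.032) / (3.247 − 1.032) = 0.65 km.

0.65 km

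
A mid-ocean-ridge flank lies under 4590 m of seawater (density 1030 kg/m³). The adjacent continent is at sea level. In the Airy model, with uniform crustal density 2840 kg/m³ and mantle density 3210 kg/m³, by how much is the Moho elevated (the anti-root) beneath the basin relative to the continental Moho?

Balancing pressure at the compensation depth: replacing crust with seawater at the top is compensated by replacing crust with mantle at the base: d (ρ_c − ρ_w) = a (ρ_m − ρ_c).
a = d (ρ_c − ρ_w)/(ρ_m − ρ_c) = 4590 m × 1810/370 = 22500 m.

22500 m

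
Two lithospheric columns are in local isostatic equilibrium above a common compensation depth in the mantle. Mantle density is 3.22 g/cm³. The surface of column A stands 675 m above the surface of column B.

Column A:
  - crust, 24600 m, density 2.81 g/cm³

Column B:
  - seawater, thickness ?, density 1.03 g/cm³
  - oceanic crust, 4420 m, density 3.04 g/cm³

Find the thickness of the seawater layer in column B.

3250 m

Take the compensation level at the base of the deeper column (depth z_c below the surface of column A) and equate Σ ρ_i t_i down to z_c; mantle fills any gap and the z_c terms cancel.
Column A: 24600×2.81 + (z_c − 24600)×3.22
Column B: 675×0 + x×1.03 + 4420×3.04 + (z_c − 675 − 4420 − x)×3.22
The z_c×3.22 term appears on both sides and cancels. Collect the known terms of each column as K = Σ(ρt)_known − 3.22 × (depth of known layers): K_A = 69126 − 3.22×24600 = −10086; K_B = 13436.8 − 3.22×(675 + 4420) = −2969.1.
Balance: K_A = K_B − x×(3.22 − 1.03), so x = (K_B − K_A)/(3.22 − 1.03) = 7116.9/2.19 = 3250 m.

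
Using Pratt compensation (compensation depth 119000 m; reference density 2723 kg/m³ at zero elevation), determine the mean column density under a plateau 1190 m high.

Pratt balance: ρ_ref D = ρ (D + h).
ρ = ρ_ref D/(D + h) = 2723 × 119000 m/(119000 m + 1190 m) = 2700 kg/m³.

2700 kg/m³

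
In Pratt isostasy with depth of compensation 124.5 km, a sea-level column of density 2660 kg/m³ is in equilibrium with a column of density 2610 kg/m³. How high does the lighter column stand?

ρ_ref D = ρ (D + h) → h = D (ρ_ref − ρ)/ρ.
h = 124.5 km × (2660 − 2610)/2610 = 2.39 km.

2.39 km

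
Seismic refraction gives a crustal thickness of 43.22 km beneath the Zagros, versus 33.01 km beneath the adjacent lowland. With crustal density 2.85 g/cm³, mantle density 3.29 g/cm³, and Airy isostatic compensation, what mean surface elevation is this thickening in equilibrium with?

Excess crust Δ = 43.22 km − 33.01 km = 10.21 km, split between elevation h and root r with h + r = Δ.
Airy balance ρ_c h = (ρ_m − ρ_c) r gives r = h ρ_c/(ρ_m − ρ_c), so h (1 + ρ_c/(ρ_m − ρ_c)) = Δ, i.e. h = Δ (ρ_m − ρ_c)/ρ_m.
h = 10.21 km × 0.44/3.29 = 1.37 km.

1.37 km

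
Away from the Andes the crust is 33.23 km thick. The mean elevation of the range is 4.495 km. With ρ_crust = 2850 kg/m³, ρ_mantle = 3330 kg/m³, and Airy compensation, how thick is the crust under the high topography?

Root depth r = h ρ_c / (ρ_m − ρ_c) = 4.495 km × 2850 / 480 = 26.69 km.
Total thickness = T + h + r = 33.23 km + 4.495 km + 26.69 km = 64.4 km.

64.4 km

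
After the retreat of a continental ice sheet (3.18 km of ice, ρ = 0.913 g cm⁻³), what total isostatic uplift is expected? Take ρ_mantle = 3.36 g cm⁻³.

0.864 km

Removing the load lets mantle flow back in; uplift u satisfies ρ_ice t = ρ_m u.
u = t ρ_ice/ρ_m = 3.18 km × 0.913/3.36 = 0.864 km.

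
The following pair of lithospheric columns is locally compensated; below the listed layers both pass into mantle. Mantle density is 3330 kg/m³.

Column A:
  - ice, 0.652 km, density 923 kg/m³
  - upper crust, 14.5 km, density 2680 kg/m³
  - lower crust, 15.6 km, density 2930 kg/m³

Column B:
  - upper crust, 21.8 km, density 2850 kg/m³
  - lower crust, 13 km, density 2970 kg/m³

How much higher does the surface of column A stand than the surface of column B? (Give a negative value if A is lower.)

0.628 km

For any compensation level in the mantle, the mantle terms cancel and isostasy reduces to e = (Σt_A − Σt_B) − (Σ(ρt)_A − Σ(ρt)_B) / ρ_m.
Σt_A = 30.752 km; Σt_B = 34.8 km; Σ(ρt)_A = 85169.796; Σ(ρt)_B = 100740 (in km·kg/m³).
e = (30.752 − 34.8) − (85169.796 − 100740) / 3330 = 0.628 km.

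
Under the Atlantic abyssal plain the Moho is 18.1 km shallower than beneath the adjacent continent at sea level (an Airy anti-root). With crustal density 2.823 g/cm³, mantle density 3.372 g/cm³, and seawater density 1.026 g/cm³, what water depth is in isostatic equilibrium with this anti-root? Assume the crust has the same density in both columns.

5.53 km

Replacing a thickness d of crust by seawater at the top must be balanced by replacing crust with mantle at the base: d (ρ_c − ρ_w) = a (ρ_m − ρ_c).
d = a (ρ_m − ρ_c)/(ρ_c − ρ_w) = 18.1 km × 0.549/1.797 = 5.53 km.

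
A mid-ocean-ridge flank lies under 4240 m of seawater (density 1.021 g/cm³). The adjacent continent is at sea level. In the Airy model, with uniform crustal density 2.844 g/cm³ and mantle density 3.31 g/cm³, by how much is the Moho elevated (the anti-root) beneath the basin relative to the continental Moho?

Equating mass per unit area of the two columns: replacing crust with seawater at the top is compensated by replacing crust with mantle at the base: d (ρ_c − ρ_w) = a (ρ_m − ρ_c).
a = d (ρ_c − ρ_w)/(ρ_m − ρ_c) = 4240 m × 1.823/0.466 = 16600 m.

16600 m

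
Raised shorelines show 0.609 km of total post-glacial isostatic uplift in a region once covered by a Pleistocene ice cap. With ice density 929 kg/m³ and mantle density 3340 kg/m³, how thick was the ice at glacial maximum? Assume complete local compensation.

u = t ρ_ice/ρ_m → t = u ρ_m/ρ_ice = 0.609 km × 3340/929 = 2.19 km.

2.19 km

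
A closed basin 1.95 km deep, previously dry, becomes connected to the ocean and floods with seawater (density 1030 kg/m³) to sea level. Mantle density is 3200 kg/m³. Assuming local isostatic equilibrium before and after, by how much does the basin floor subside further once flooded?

0.926 km

After flooding the water column is d + s deep. Its weight must equal the weight of mantle displaced by the extra subsidence s: (d + s) ρ_w = s ρ_m.
s = d ρ_w / (ρ_m − ρ_w) = 1.95 km × 1030/(3200 − 1030) = 0.926 km.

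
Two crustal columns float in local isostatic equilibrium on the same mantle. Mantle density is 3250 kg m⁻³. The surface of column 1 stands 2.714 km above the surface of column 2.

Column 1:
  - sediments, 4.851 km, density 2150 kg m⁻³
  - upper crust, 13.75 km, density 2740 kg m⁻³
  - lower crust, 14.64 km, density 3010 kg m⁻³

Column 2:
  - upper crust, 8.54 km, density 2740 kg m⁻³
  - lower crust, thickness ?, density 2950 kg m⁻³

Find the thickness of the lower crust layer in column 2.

Take the compensation level at the base of the deeper column (depth z_c below the surface of column 1) and equate Σ ρ_i t_i down to z_c; mantle fills any gap and the z_c terms cancel.
Column 1: 4.851×2150 + 13.75×2740 + 14.64×3010 + (z_c − 33.241)×3250
Column 2: 2.714×0 + 8.54×2740 + x×2950 + (z_c − 2.714 − 8.54 − x)×3250
The z_c×3250 term appears on both sides and cancels. Collect the known terms of each column as K = Σ(ρt)_known − 3250 × (depth of known layers): K_1 = 92171.05 − 3250×33.241 = −15862.2; K_2 = 23399.6 − 3250×(2.714 + 8.54) = −13175.9.
Balance: K_1 = K_2 − x×(3250 − 2950), so x = (K_2 − K_1)/(3250 − 2950) = 2686.3/300 = 8.95 km.

8.95 km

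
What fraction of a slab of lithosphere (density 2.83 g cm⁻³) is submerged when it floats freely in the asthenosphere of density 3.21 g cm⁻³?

88.2%

Submerged fraction = ρ_obj/ρ_fluid = 2.83/3.21 = 88.2%.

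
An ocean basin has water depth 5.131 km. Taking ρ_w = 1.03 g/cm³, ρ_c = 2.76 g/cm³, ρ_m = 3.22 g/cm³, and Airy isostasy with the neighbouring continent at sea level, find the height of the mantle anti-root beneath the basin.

19.3 km

For local isostatic compensation: replacing crust with seawater at the top is compensated by replacing crust with mantle at the base: d (ρ_c − ρ_w) = a (ρ_m − ρ_c).
a = d (ρ_c − ρ_w)/(ρ_m − ρ_c) = 5.131 km × 1.73/0.46 = 19.3 km.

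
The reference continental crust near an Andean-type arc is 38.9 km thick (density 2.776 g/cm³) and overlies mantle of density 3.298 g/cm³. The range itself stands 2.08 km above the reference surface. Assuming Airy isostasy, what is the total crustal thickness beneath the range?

52 km

Root depth r = h ρ_c / (ρ_m − ρ_c) = 2.08 km × 2.776 / 0.522 = 11.06 km.
Total thickness = T + h + r = 38.9 km + 2.08 km + 11.06 km = 52 km.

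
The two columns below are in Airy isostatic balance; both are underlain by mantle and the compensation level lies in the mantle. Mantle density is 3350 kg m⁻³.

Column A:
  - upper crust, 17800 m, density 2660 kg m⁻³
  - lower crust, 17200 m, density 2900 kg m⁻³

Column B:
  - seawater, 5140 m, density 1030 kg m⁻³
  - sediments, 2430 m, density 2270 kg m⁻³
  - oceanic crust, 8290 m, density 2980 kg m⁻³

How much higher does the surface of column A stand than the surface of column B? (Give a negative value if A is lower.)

For any compensation level in the mantle, the mantle terms cancel and isostasy reduces to e = (Σt_A − Σt_B) − (Σ(ρt)_A − Σ(ρt)_B) / ρ_m.
Σt_A = 35000 m; Σt_B = 15860 m; Σ(ρt)_A = 97228000; Σ(ρt)_B = 35514500 (in m·kg m⁻³).
e = (35000 − 15860) − (97228000 − 35514500) / 3350 = 718 m.

718 m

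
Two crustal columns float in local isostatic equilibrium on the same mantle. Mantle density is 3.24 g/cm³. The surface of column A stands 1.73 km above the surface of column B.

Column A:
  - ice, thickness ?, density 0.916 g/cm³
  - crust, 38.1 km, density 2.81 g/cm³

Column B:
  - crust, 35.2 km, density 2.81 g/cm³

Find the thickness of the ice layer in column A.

Take the compensation level at the base of the deeper column (depth z_c below the surface of column A) and equate Σ ρ_i t_i down to z_c; mantle fills any gap and the z_c terms cancel.
Column A: x×0.916 + 38.1×2.81 + (z_c − 38.1 − x)×3.24
Column B: 1.73×0 + 35.2×2.81 + (z_c − 1.73 − 35.2)×3.24
The z_c×3.24 term appears on both sides and cancels. Collect the known terms of each column as K = Σ(ρt)_known − 3.24 × (depth of known layers): K_A = 107.061 − 3.24×38.1 = −16.383; K_B = 98.912 − 3.24×(1.73 + 35.2) = −20.7412.
Balance: K_A − x×(3.24 − 0.916) = K_B, so x = (K_A − K_B)/(3.24 − 0.916) = 4.3582/2.324 = 1.88 km.

1.88 km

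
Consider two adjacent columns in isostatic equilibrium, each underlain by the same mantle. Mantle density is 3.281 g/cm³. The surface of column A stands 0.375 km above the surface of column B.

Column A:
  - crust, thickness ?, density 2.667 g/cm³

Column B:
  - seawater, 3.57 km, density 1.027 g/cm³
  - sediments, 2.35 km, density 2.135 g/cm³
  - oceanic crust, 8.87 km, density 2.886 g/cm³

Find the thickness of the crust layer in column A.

Take the compensation level at the base of the deeper column (depth z_c below the surface of column A) and equate Σ ρ_i t_i down to z_c; mantle fills any gap and the z_c terms cancel.
Column A: x×2.667 + (z_c − 0 − x)×3.281
Column B: 0.375×0 + 3.57×1.027 + 2.35×2.135 + 8.87×2.886 + (z_c − 0.375 − 14.79)×3.281
The z_c×3.281 term appears on both sides and cancels. Collect the known terms of each column as K = Σ(ρt)_known − 3.281 × (depth of known layers): K_A = 0 − 3.281×0 = 0; K_B = 34.28246 − 3.281×(0.375 + 14.79) = −15.473905.
Balance: K_A − x×(3.281 − 2.667) = K_B, so x = (K_A − K_B)/(3.281 − 2.667) = 15.4739/0.614 = 25.2 km.

25.2 km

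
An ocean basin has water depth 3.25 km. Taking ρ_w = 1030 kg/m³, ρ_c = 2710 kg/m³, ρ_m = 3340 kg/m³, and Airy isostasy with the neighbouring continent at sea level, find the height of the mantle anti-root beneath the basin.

8.67 km

In Airy isostatic equilibrium: replacing crust with seawater at the top is compensated by replacing crust with mantle at the base: d (ρ_c − ρ_w) = a (ρ_m − ρ_c).
a = d (ρ_c − ρ_w)/(ρ_m − ρ_c) = 3.25 km × 1680/630 = 8.67 km.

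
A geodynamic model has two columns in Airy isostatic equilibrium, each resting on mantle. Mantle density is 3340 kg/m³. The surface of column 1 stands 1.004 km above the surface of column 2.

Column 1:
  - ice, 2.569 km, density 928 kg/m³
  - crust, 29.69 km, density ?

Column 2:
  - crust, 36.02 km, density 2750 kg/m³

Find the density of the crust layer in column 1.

2720 kg/m³

Take the compensation level at the base of the deeper column (depth z_c below the surface of column 1) and equate Σ ρ_i t_i down to z_c; mantle fills any gap and the z_c terms cancel.
Column 1: 2.569×928 + 29.69×ρ + (z_c − 32.259)×3340
Column 2: 1.004×0 + 36.02×2750 + (z_c − 1.004 − 36.02)×3340
The z_c×3340 term appears on both sides and cancels. Collect the known terms of each column as K = Σ(ρt)_known − 3340 × (depth of known layers): K_1 = 2384.032 − 3340×32.259 = −105361.028; K_2 = 99055 − 3340×(1.004 + 36.02) = −24605.16.
Balance: K_1 + 29.69×ρ = K_2, so ρ = (K_2 − K_1)/29.69 = 80755.9/29.69 = 2720 kg/m³.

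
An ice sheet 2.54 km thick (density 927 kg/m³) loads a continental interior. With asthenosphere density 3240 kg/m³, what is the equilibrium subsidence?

In Airy isostatic equilibrium: the ice load ρ_ice t is balanced by mantle displaced below, ρ_m s.
s = t ρ_ice / ρ_m = 2.54 km × 927/3240 = 0.727 km.

0.727 km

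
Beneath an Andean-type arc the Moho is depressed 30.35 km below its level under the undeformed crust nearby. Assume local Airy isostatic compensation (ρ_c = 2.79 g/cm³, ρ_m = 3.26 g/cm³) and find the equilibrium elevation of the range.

5.11 km

For local isostatic compensation: ρ_c h = (ρ_m − ρ_c) r.
h = r (ρ_m − ρ_c) / ρ_c = 30.35 km × (3.26 − 2.79) / 2.79 = 5.11 km.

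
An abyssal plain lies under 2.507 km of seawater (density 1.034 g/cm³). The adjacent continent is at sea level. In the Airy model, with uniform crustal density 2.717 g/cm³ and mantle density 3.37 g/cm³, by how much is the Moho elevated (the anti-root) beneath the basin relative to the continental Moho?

6.46 km

By Archimedes' principle applied to the lithosphere: replacing crust with seawater at the top is compensated by replacing crust with mantle at the base: d (ρ_c − ρ_w) = a (ρ_m − ρ_c).
a = d (ρ_c − ρ_w)/(ρ_m − ρ_c) = 2.507 km × 1.683/0.653 = 6.46 km.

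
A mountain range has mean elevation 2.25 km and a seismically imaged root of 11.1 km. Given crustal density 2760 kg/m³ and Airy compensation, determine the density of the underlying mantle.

3320 kg/m³

Airy balance: ρ_c h = (ρ_m − ρ_c) r → ρ_m = ρ_c (1 + h/r).
ρ_m = 2760 × (1 + 2.25 km/11.1 km) = 3320 kg/m³.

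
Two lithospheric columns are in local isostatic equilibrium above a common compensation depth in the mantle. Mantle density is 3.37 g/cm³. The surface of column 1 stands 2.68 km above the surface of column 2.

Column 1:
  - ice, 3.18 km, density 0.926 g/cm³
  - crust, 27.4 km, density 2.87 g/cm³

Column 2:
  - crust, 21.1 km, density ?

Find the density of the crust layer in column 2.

Take the compensation level at the base of the deeper column (depth z_c below the surface of column 1) and equate Σ ρ_i t_i down to z_c; mantle fills any gap and the z_c terms cancel.
Column 1: 3.18×0.926 + 27.4×2.87 + (z_c − 30.58)×3.37
Column 2: 2.68×0 + 21.1×ρ + (z_c − 2.68 − 21.1)×3.37
The z_c×3.37 term appears on both sides and cancels. Collect the known terms of each column as K = Σ(ρt)_known − 3.37 × (depth of known layers): K_1 = 81.58268 − 3.37×30.58 = −21.47192; K_2 = 0 − 3.37×(2.68 + 21.1) = −80.1386.
Balance: K_1 = K_2 + 21.1×ρ, so ρ = (K_1 − K_2)/21.1 = 58.6667/21.1 = 2.78 g/cm³.

2.78 g/cm³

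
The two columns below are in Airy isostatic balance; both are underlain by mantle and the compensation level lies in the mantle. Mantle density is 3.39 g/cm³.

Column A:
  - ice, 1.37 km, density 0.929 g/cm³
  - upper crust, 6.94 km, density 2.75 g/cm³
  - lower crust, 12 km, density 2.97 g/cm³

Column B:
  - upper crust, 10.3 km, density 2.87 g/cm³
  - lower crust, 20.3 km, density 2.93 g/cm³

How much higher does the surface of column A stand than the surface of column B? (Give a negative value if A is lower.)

−0.543 km

For any compensation level in the mantle, the mantle terms cancel and isostasy reduces to e = (Σt_A − Σt_B) − (Σ(ρt)_A − Σ(ρt)_B) / ρ_m.
Σt_A = 20.31 km; Σt_B = 30.6 km; Σ(ρt)_A = 55.99773; Σ(ρt)_B = 89.04 (in km·g/cm³).
e = (20.31 − 30.6) − (55.99773 − 89.04) / 3.39 = −0.543 km.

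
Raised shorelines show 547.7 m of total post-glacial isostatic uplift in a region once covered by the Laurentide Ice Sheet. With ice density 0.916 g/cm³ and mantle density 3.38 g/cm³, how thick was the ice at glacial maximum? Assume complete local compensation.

2020 m

u = t ρ_ice/ρ_m → t = u ρ_m/ρ_ice = 547.7 m × 3.38/0.916 = 2020 m.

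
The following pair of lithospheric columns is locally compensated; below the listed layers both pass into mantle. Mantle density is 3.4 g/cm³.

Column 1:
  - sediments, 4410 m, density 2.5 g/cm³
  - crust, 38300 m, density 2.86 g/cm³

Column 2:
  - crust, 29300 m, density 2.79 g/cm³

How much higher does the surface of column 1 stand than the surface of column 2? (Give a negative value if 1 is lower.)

For any compensation level in the mantle, the mantle terms cancel and isostasy reduces to e = (Σt_1 − Σt_2) − (Σ(ρt)_1 − Σ(ρt)_2) / ρ_m.
Σt_1 = 42710 m; Σt_2 = 29300 m; Σ(ρt)_1 = 120563; Σ(ρt)_2 = 81747 (in m·g/cm³).
e = (42710 − 29300) − (120563 − 81747) / 3.4 = 1990 m.

1990 m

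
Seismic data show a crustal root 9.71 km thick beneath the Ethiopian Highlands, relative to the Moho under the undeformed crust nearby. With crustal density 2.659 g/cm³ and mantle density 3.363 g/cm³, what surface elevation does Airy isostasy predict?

Equating mass per unit area of the two columns: ρ_c h = (ρ_m − ρ_c) r.
h = r (ρ_m − ρ_c) / ρ_c = 9.71 km × (3.363 − 2.659) / 2.659 = 2.57 km.

2.57 km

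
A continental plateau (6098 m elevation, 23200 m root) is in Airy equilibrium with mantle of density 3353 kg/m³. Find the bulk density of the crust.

2660 kg/m³

ρ_c h = (ρ_m − ρ_c) r → ρ_c (h + r) = ρ_m r → ρ_c = ρ_m r / (h + r).
ρ_c = 3353 × 23200 m / (6098 m + 23200 m) = 2660 kg/m³.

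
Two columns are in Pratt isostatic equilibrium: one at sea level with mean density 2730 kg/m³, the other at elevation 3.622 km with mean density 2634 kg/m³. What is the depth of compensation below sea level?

ρ_ref D = ρ (D + h) → D (ρ_ref − ρ) = ρ h.
D = ρ h/(ρ_ref − ρ) = 2634 × 3.622 km/(2730 − 2634) = 99.4 km.

99.4 km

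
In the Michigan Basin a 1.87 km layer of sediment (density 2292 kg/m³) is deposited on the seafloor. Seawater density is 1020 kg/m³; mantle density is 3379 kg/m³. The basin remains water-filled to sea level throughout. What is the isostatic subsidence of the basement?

1.01 km

Submarine loading: the sediment displaces seawater, and the subsidence is in turn flooded, so s (ρ_m − ρ_w) = t (ρ_sed − ρ_w).
s = 1.87 km × (2292 − 1020) / (3379 − 1020) = 1.01 km.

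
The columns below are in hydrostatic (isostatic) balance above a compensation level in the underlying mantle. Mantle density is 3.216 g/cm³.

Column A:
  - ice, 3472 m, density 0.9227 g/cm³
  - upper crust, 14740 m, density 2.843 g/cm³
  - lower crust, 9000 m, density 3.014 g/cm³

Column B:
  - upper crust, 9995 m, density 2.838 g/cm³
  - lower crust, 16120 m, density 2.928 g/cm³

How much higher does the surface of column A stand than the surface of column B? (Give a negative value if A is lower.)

For any compensation level in the mantle, the mantle terms cancel and isostasy reduces to e = (Σt_A − Σt_B) − (Σ(ρt)_A − Σ(ρt)_B) / ρ_m.
Σt_A = 27212 m; Σt_B = 26115 m; Σ(ρt)_A = 72235.4344; Σ(ρt)_B = 75565.17 (in m·g/cm³).
e = (27212 − 26115) − (72235.4344 − 75565.17) / 3.216 = 2130 m.

2130 m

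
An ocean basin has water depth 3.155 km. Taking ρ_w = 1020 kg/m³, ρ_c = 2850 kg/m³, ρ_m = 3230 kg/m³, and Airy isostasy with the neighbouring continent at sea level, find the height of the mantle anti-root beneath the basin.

For local isostatic compensation: replacing crust with seawater at the top is compensated by replacing crust with mantle at the base: d (ρ_c − ρ_w) = a (ρ_m − ρ_c).
a = d (ρ_c − ρ_w)/(ρ_m − ρ_c) = 3.155 km × 1830/380 = 15.2 km.

15.2 km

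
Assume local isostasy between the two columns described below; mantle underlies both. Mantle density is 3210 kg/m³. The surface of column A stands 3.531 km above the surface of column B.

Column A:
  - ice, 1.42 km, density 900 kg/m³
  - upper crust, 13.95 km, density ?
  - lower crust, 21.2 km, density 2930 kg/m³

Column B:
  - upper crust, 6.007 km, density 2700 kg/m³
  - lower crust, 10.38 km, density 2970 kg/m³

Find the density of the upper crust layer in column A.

2660 kg/m³

Take the compensation level at the base of the deeper column (depth z_c below the surface of column A) and equate Σ ρ_i t_i down to z_c; mantle fills any gap and the z_c terms cancel.
Column A: 1.42×900 + 13.95×ρ + 21.2×2930 + (z_c − 36.57)×3210
Column B: 3.531×0 + 6.007×2700 + 10.38×2970 + (z_c − 3.531 − 16.387)×3210
The z_c×3210 term appears on both sides and cancels. Collect the known terms of each column as K = Σ(ρt)_known − 3210 × (depth of known layers): K_A = 63394 − 3210×36.57 = −53995.7; K_B = 47047.5 − 3210×(3.531 + 16.387) = −16889.28.
Balance: K_A + 13.95×ρ = K_B, so ρ = (K_B − K_A)/13.95 = 37106.4/13.95 = 2660 kg/m³.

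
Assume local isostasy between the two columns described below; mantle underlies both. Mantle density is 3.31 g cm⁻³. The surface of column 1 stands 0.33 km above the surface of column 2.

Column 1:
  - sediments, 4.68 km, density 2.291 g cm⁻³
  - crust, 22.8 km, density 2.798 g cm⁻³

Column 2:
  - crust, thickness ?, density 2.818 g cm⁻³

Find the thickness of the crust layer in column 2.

31.2 km

Take the compensation level at the base of the deeper column (depth z_c below the surface of column 1) and equate Σ ρ_i t_i down to z_c; mantle fills any gap and the z_c terms cancel.
Column 1: 4.68×2.291 + 22.8×2.798 + (z_c − 27.48)×3.31
Column 2: 0.33×0 + x×2.818 + (z_c − 0.33 − 0 − x)×3.31
The z_c×3.31 term appears on both sides and cancels. Collect the known terms of each column as K = Σ(ρt)_known − 3.31 × (depth of known layers): K_1 = 74.51628 − 3.31×27.48 = −16.44252; K_2 = 0 − 3.31×(0.33 + 0) = −1.0923.
Balance: K_1 = K_2 − x×(3.31 − 2.818), so x = (K_2 − K_1)/(3.31 − 2.818) = 15.3502/0.492 = 31.2 km.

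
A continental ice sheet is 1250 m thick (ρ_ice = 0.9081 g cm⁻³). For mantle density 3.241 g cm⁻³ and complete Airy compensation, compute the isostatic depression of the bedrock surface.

By Archimedes' principle applied to the lithosphere: the ice load ρ_ice t is balanced by mantle displaced below, ρ_m s.
s = t ρ_ice / ρ_m = 1250 m × 0.9081/3.241 = 350 m.

350 m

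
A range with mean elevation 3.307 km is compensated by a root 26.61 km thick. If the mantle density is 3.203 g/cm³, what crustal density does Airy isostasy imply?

ρ_c h = (ρ_m − ρ_c) r → ρ_c (h + r) = ρ_m r → ρ_c = ρ_m r / (h + r).
ρ_c = 3.203 × 26.61 km / (3.307 km + 26.61 km) = 2.85 g/cm³.

2.85 g/cm³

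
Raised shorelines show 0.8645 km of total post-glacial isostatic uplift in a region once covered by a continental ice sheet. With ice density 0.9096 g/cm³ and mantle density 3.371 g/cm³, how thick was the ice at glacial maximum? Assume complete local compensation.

3.2 km

u = t ρ_ice/ρ_m → t = u ρ_m/ρ_ice = 0.8645 km × 3.371/0.9096 = 3.2 km.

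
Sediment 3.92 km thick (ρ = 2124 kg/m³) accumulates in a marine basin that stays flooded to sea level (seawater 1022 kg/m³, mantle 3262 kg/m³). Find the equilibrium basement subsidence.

1.93 km

Submarine loading: the sediment displaces seawater, and the subsidence is in turn flooded, so s (ρ_m − ρ_w) = t (ρ_sed − ρ_w).
s = 3.92 km × (2124 − 1022) / (3262 − 1022) = 1.93 km.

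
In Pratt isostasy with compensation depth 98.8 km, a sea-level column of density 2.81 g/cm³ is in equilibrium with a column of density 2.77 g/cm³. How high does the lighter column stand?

ρ_ref D = ρ (D + h) → h = D (ρ_ref − ρ)/ρ.
h = 98.8 km × (2.81 − 2.77)/2.77 = 1.43 km.

1.43 km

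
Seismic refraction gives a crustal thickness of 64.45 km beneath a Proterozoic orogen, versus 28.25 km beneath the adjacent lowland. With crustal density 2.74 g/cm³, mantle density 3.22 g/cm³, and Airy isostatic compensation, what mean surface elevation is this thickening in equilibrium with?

5.4 km

Excess crust Δ = 64.45 km − 28.25 km = 36.2 km, split between elevation h and root r with h + r = Δ.
Airy balance ρ_c h = (ρ_m − ρ_c) r gives r = h ρ_c/(ρ_m − ρ_c), so h (1 + ρ_c/(ρ_m − ρ_c)) = Δ, i.e. h = Δ (ρ_m − ρ_c)/ρ_m.
h = 36.2 km × 0.48/3.22 = 5.4 km.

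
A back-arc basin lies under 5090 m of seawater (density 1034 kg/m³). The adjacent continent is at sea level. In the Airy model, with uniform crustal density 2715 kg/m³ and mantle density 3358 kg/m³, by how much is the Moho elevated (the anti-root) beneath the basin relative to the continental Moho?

Isostatic balance requires: replacing crust with seawater at the top is compensated by replacing crust with mantle at the base: d (ρ_c − ρ_w) = a (ρ_m − ρ_c).
a = d (ρ_c − ρ_w)/(ρ_m − ρ_c) = 5090 m × 1681/643 = 13300 m.

13300 m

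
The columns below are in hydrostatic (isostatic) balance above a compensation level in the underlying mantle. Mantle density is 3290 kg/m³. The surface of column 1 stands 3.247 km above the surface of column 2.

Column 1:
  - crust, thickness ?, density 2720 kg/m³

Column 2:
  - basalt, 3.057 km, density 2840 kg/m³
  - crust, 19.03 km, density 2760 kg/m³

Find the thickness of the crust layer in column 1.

Take the compensation level at the base of the deeper column (depth z_c below the surface of column 1) and equate Σ ρ_i t_i down to z_c; mantle fills any gap and the z_c terms cancel.
Column 1: x×2720 + (z_c − 0 − x)×3290
Column 2: 3.247×0 + 3.057×2840 + 19.03×2760 + (z_c − 3.247 − 22.087)×3290
The z_c×3290 term appears on both sides and cancels. Collect the known terms of each column as K = Σ(ρt)_known − 3290 × (depth of known layers): K_1 = 0 − 3290×0 = 0; K_2 = 61204.68 − 3290×(3.247 + 22.087) = −22144.18.
Balance: K_1 − x×(3290 − 2720) = K_2, so x = (K_1 − K_2)/(3290 − 2720) = 22144.2/570 = 38.8 km.

38.8 km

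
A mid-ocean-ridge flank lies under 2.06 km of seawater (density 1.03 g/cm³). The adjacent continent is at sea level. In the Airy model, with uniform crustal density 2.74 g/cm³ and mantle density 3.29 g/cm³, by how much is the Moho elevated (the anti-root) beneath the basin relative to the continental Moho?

6.4 km

In Airy isostatic equilibrium: replacing crust with seawater at the top is compensated by replacing crust with mantle at the base: d (ρ_c − ρ_w) = a (ρ_m − ρ_c).
a = d (ρ_c − ρ_w)/(ρ_m − ρ_c) = 2.06 km × 1.71/0.55 = 6.4 km.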